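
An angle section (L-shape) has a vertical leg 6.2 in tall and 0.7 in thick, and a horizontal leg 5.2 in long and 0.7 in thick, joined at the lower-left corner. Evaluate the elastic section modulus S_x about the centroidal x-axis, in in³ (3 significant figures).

Break the section into simple shapes (no overlaps), measuring from the bottom-left corner of the bounding box.
Vertical leg: 0.7 × 6.2, A = 4.34 in², y = 3.1 in, Ī = 13.902 in⁴.
Horizontal leg (remainder): 4.5 × 0.7, A = 3.15 in², y = 0.35 in, Ī = 0.12863 in⁴.
Centroid: ȳ = ΣA·y / ΣA = 1.9435 in.
Transfer each piece to the centroidal x-axis using Ī + A·d² with d = y − 1.9435:
  vertical leg: d = 1.1565 in → contributes +19.708 in⁴
  horizontal leg (remainder): d = -1.5935 in → contributes +8.1268 in⁴
Total I = 27.834 in⁴.
Extreme fibre distance c = 4.2565 in; S = I/c = 6.5392 in³.

S_x ≈ 6.54 in³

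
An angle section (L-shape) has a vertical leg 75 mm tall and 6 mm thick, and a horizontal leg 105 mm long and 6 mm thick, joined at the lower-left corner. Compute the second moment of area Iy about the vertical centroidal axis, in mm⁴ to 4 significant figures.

Split into non-overlapping primitives; take the origin at the lower-left of the bounding box.
Vertical leg: 6 × 75, A = 450 mm², x = 3 mm, Ī = 1 350 mm⁴.
Horizontal leg (remainder): 99 × 6, A = 594 mm², x = 55.5 mm, Ī = 485 150 mm⁴.
Centroid: x̄ = ΣA·x / ΣA = 32.8707 mm.
Transfer each piece to the vertical centroidal axis using Ī + A·d² with d = x − 32.8707:
  vertical leg: d = -29.8707 mm → contributes +402 866 mm⁴
  horizontal leg (remainder): d = 22.6293 mm → contributes +789 328 mm⁴
Total I = 1 192 195 mm⁴.

Iy ≈ 1.192 × 10⁶ mm⁴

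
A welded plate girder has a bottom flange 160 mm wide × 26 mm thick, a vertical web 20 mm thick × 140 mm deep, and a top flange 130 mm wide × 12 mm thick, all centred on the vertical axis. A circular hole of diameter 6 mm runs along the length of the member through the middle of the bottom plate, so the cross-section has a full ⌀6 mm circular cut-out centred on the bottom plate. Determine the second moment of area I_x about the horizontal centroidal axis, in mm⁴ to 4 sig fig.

Treat the section as a set of non-overlapping primitives; coordinates are from the bounding-box lower-left.
Bottom plate: 160 × 26, A = 4 160 mm², y = 13 mm, Ī = 234 347 mm⁴.
Web plate: 20 × 140, A = 2 800 mm², y = 96 mm, Ī = 4 573 333 mm⁴.
Top plate: 130 × 12, A = 1 560 mm², y = 172 mm, Ī = 18 720 mm⁴.
Hole (subtracted): ⌀6, A = 28.2743 mm², y = 13 mm, Ī = 63.6173 mm⁴.
Centroid: ȳ = ΣA·y / ΣA = 69.5774 mm.
Transfer each piece to the horizontal centroidal axis using Ī + A·d² with d = y − 69.5774:
  bottom plate: d = -56.5774 mm → contributes +13 550 529 mm⁴
  web plate: d = 26.4226 mm → contributes +6 528 160 mm⁴
  top plate: d = 102.423 mm → contributes +16 383 718 mm⁴
  hole: d = -56.5774 mm → contributes −90569.9 mm⁴
Total I = 36 371 837 mm⁴.

I_x ≈ 3.637 × 10⁷ mm⁴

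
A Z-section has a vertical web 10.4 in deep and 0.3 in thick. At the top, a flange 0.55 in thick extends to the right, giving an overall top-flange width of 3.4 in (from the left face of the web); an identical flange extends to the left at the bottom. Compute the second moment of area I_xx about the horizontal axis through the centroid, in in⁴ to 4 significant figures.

I_xx ≈ 110.9 in⁴

Decompose the section into non-overlapping parts with the origin at the bottom-left of its bounding rectangle.
Web: 0.3 × 10.4, A = 3.12 in², y = 5.2 in, Ī = 28.1216 in⁴.
Top flange (beyond web): 3.1 × 0.55, A = 1.705 in², y = 10.125 in, Ī = 0.0429802 in⁴.
Bottom flange (beyond web): 3.1 × 0.55, A = 1.705 in², y = 0.275 in, Ī = 0.0429802 in⁴.
Centroid: ȳ = ΣA·y / ΣA = 5.2 in.
Transfer each piece to the horizontal axis through the centroid using Ī + A·d² with d = y − 5.2:
  web: d = 0 in → contributes +28.1216 in⁴
  top flange (beyond web): d = 4.925 in → contributes +41.3988 in⁴
  bottom flange (beyond web): d = -4.925 in → contributes +41.3988 in⁴
Total I = 110.919 in⁴.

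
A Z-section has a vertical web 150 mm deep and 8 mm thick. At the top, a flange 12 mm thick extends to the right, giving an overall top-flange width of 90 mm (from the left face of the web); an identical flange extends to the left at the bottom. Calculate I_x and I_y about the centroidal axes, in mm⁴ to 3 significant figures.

Treat the section as a set of non-overlapping primitives; coordinates are from the bounding-box lower-left.
Web: 8 × 150, A = 1 200 mm², y = 75 mm, Ī = 2 250 000 mm⁴.
Top flange (beyond web): 82 × 12, A = 984 mm², y = 144 mm, Ī = 11 808 mm⁴.
Bottom flange (beyond web): 82 × 12, A = 984 mm², y = 6 mm, Ī = 11 808 mm⁴.
Centroid: ȳ = ΣA·y / ΣA = 75 mm.
Transfer each piece to the centroidal x-axis using Ī + A·d² with d = y − 75:
  web: d = 0 mm → contributes +2 250 000 mm⁴
  top flange (beyond web): d = 69 mm → contributes +4 696 632 mm⁴
  bottom flange (beyond web): d = -69 mm → contributes +4 696 632 mm⁴
Total I = 11 643 264 mm⁴.
For the y-axis: x̄ = 86 mm.
Repeating about the centroidal y-axis gives I_y = 5 094 336 mm⁴.

I_x ≈ 1.16 × 10⁷ mm⁴, I_y ≈ 5.09 × 10⁶ mm⁴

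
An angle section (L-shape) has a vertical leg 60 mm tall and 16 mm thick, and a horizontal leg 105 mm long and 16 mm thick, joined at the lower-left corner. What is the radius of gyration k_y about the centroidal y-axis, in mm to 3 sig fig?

k_y ≈ 32.6 mm

Decompose the section into non-overlapping parts with the origin at the bottom-left of its bounding rectangle.
Vertical leg: 16 × 60, A = 960 mm², x = 8 mm, Ī = 20 480 mm⁴.
Horizontal leg (remainder): 89 × 16, A = 1 424 mm², x = 60.5 mm, Ī = 939 959 mm⁴.
Centroid: x̄ = ΣA·x / ΣA = 39.359 mm.
Transfer each piece to the centroidal y-axis using Ī + A·d² with d = x − 39.359:
  vertical leg: d = -31.359 mm → contributes +964 535 mm⁴
  horizontal leg (remainder): d = 21.141 mm → contributes +1 576 400 mm⁴
Total I = 2 540 935 mm⁴.
Radius of gyration: k = √(I/A) = √(2 540 935 / 2 384) = 32.647 mm.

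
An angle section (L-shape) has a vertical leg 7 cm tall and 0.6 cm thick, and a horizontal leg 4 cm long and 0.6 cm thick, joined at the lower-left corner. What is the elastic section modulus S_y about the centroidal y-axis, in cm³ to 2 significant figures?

S_y ≈ 2.5 cm³

Break the section into simple shapes (no overlaps), measuring from the bottom-left corner of the bounding box.
Vertical leg: 0.6 × 7, A = 4.2 cm², x = 0.3 cm, Ī = 0.126 cm⁴.
Horizontal leg (remainder): 3.4 × 0.6, A = 2.04 cm², x = 2.3 cm, Ī = 1.965 cm⁴.
Centroid: x̄ = ΣA·x / ΣA = 0.9538 cm.
Transfer each piece to the centroidal y-axis using Ī + A·d² with d = x − 0.9538:
  vertical leg: d = -0.6538 cm → contributes +1.922 cm⁴
  horizontal leg (remainder): d = 1.346 cm → contributes +5.662 cm⁴
Total I = 7.584 cm⁴.
Extreme fibre distance c = 3.046 cm; S = I/c = 2.49 cm³.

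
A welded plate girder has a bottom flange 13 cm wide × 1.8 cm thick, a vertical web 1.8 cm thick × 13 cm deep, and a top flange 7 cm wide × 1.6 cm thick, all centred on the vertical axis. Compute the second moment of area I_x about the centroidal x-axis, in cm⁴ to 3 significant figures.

Decompose the section into non-overlapping parts with the origin at the bottom-left of its bounding rectangle.
Bottom plate: 13 × 1.8, A = 23.4 cm², y = 0.9 cm, Ī = 6.318 cm⁴.
Web plate: 1.8 × 13, A = 23.4 cm², y = 8.3 cm, Ī = 329.55 cm⁴.
Top plate: 7 × 1.6, A = 11.2 cm², y = 15.6 cm, Ī = 2.3893 cm⁴.
Centroid: ȳ = ΣA·y / ΣA = 6.7241 cm.
Transfer each piece to the centroidal x-axis using Ī + A·d² with d = y − 6.7241:
  bottom plate: d = -5.8241 cm → contributes +800.06 cm⁴
  web plate: d = 1.5759 cm → contributes +387.66 cm⁴
  top plate: d = 8.8759 cm → contributes +884.74 cm⁴
Total I = 2072.5 cm⁴.

I_x ≈ 2070 cm⁴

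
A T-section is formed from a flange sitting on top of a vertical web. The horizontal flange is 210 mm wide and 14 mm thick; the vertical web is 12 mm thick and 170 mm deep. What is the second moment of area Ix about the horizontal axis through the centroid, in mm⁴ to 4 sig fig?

Decompose the section into non-overlapping parts with the origin at the bottom-left of its bounding rectangle.
Flange: 210 × 14, A = 2 940 mm², y = 177 mm, Ī = 48 020 mm⁴.
Web: 12 × 170, A = 2 040 mm², y = 85 mm, Ī = 4 913 000 mm⁴.
Centroid: ȳ = ΣA·y / ΣA = 139.313 mm.
Transfer each piece to the horizontal axis through the centroid using Ī + A·d² with d = y − 139.313:
  flange: d = 37.6867 mm → contributes +4 223 675 mm⁴
  web: d = -54.3133 mm → contributes +10 930 856 mm⁴
Total I = 15 154 531 mm⁴.

Ix ≈ 1.515 × 10⁷ mm⁴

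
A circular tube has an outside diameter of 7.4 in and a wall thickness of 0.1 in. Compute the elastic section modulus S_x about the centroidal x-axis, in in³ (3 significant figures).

Split into non-overlapping primitives; take the origin at the lower-left of the bounding box.
Outer circle: ⌀7.4, A = 43.008 in², y = 3.7 in, Ī = 147.2 in⁴.
Bore (subtracted): ⌀7.2, A = 40.715 in², y = 3.7 in, Ī = 131.92 in⁴.
By symmetry the centroid is at mid-height, ȳ = 3.7 in.
All pieces are centred on the centroidal x-axis, so I = ΣĪ (holes subtracted) = 15.28 in⁴.
Extreme fibre distance c = 3.7 in; S = I/c = 4.1296 in³.

S_x ≈ 4.13 in³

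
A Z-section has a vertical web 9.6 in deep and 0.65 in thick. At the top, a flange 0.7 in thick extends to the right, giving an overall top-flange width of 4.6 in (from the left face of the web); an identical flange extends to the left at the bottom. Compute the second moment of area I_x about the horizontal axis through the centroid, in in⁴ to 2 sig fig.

Split into non-overlapping primitives; take the origin at the lower-left of the bounding box.
Web: 0.65 × 9.6, A = 6.24 in², y = 4.8 in, Ī = 47.92 in⁴.
Top flange (beyond web): 3.95 × 0.7, A = 2.765 in², y = 9.25 in, Ī = 0.1129 in⁴.
Bottom flange (beyond web): 3.95 × 0.7, A = 2.765 in², y = 0.35 in, Ī = 0.1129 in⁴.
Centroid: ȳ = ΣA·y / ΣA = 4.8 in.
Transfer each piece to the horizontal axis through the centroid using Ī + A·d² with d = y − 4.8:
  web: d = 0 in → contributes +47.92 in⁴
  top flange (beyond web): d = 4.45 in → contributes +54.87 in⁴
  bottom flange (beyond web): d = -4.45 in → contributes +54.87 in⁴
Total I = 157.7 in⁴.

I_x ≈ 160 in⁴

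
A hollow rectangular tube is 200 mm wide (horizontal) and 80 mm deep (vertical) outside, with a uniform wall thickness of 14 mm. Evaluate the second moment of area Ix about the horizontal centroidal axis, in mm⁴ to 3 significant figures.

Split into non-overlapping primitives; take the origin at the lower-left of the bounding box.
Outer rectangle: 200 × 80, A = 16 000 mm², y = 40 mm, Ī = 8 533 333 mm⁴.
Inner void (subtracted): 172 × 52, A = 8 944 mm², y = 40 mm, Ī = 2 015 381 mm⁴.
By symmetry the centroid is at mid-height, ȳ = 40 mm.
All pieces are centred on the horizontal centroidal axis, so I = ΣĪ (holes subtracted) = 6 517 952 mm⁴.

Ix ≈ 6.52 × 10⁶ mm⁴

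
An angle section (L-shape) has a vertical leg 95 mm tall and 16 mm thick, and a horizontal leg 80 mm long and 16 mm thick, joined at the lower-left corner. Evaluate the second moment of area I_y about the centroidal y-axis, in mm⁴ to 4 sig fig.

I_y ≈ 1.361 × 10⁶ mm⁴

Split into non-overlapping primitives; take the origin at the lower-left of the bounding box.
Vertical leg: 16 × 95, A = 1 520 mm², x = 8 mm, Ī = 32426.7 mm⁴.
Horizontal leg (remainder): 64 × 16, A = 1 024 mm², x = 48 mm, Ī = 349 525 mm⁴.
Centroid: x̄ = ΣA·x / ΣA = 24.1006 mm.
Transfer each piece to the centroidal y-axis using Ī + A·d² with d = x − 24.1006:
  vertical leg: d = -16.1006 mm → contributes +426 457 mm⁴
  horizontal leg (remainder): d = 23.8994 mm → contributes +934 414 mm⁴
Total I = 1 360 870 mm⁴.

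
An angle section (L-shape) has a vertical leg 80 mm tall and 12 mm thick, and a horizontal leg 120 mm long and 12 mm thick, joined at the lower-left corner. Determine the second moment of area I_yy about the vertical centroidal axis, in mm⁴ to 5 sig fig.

I_yy ≈ 3.2566 × 10⁶ mm⁴

Decompose the section into non-overlapping parts with the origin at the bottom-left of its bounding rectangle.
Vertical leg: 12 × 80, A = 960 mm², x = 6 mm, Ī = 11 520 mm⁴.
Horizontal leg (remainder): 108 × 12, A = 1 296 mm², x = 66 mm, Ī = 1 259 712 mm⁴.
Centroid: x̄ = ΣA·x / ΣA = 40.46809 mm.
Transfer each piece to the vertical centroidal axis using Ī + A·d² with d = x − 40.46809:
  vertical leg: d = -34.46809 mm → contributes +1 152 047 mm⁴
  horizontal leg (remainder): d = 25.53191 mm → contributes +2 104 547 mm⁴
Total I = 3 256 594 mm⁴.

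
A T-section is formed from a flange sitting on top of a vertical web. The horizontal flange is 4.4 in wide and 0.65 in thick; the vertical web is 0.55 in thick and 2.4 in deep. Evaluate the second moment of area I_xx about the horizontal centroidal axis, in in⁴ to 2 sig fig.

I_xx ≈ 2.8 in⁴

Split into non-overlapping primitives; take the origin at the lower-left of the bounding box.
Flange: 4.4 × 0.65, A = 2.86 in², y = 2.725 in, Ī = 0.1007 in⁴.
Web: 0.55 × 2.4, A = 1.32 in², y = 1.2 in, Ī = 0.6336 in⁴.
Centroid: ȳ = ΣA·y / ΣA = 2.243 in.
Transfer each piece to the horizontal centroidal axis using Ī + A·d² with d = y − 2.243:
  flange: d = 0.4816 in → contributes +0.764 in⁴
  web: d = -1.043 in → contributes +2.071 in⁴
Total I = 2.835 in⁴.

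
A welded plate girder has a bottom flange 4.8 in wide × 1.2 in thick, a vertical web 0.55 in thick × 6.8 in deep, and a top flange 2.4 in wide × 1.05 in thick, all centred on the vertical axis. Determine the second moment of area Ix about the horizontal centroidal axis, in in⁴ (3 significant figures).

Ix ≈ 132 in⁴

Treat the section as a set of non-overlapping primitives; coordinates are from the bounding-box lower-left.
Bottom plate: 4.8 × 1.2, A = 5.76 in², y = 0.6 in, Ī = 0.6912 in⁴.
Web plate: 0.55 × 6.8, A = 3.74 in², y = 4.6 in, Ī = 14.411 in⁴.
Top plate: 2.4 × 1.05, A = 2.52 in², y = 8.525 in, Ī = 0.23153 in⁴.
Centroid: ȳ = ΣA·y / ΣA = 3.5061 in.
Transfer each piece to the horizontal centroidal axis using Ī + A·d² with d = y − 3.5061:
  bottom plate: d = -2.9061 in → contributes +49.336 in⁴
  web plate: d = 1.0939 in → contributes +18.887 in⁴
  top plate: d = 5.0189 in → contributes +63.709 in⁴
Total I = 131.93 in⁴.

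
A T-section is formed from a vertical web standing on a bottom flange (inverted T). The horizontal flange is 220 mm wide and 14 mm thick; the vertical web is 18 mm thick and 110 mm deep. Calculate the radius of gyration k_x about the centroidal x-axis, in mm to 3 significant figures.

Split into non-overlapping primitives; take the origin at the lower-left of the bounding box.
Flange: 220 × 14, A = 3 080 mm², y = 7 mm, Ī = 50 307 mm⁴.
Web: 18 × 110, A = 1 980 mm², y = 69 mm, Ī = 1 996 500 mm⁴.
Centroid: ȳ = ΣA·y / ΣA = 31.261 mm.
Transfer each piece to the centroidal x-axis using Ī + A·d² with d = y − 31.261:
  flange: d = -24.261 mm → contributes +1 863 163 mm⁴
  web: d = 37.739 mm → contributes +4 816 499 mm⁴
Total I = 6 679 662 mm⁴.
Radius of gyration: k = √(I/A) = √(6 679 662 / 5 060) = 36.333 mm.

k_x ≈ 36.3 mm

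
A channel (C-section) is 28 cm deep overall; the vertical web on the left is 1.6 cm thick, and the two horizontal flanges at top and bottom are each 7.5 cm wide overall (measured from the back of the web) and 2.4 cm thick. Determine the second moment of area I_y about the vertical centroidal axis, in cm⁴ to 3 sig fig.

Treat the section as a set of non-overlapping primitives; coordinates are from the bounding-box lower-left.
Web: 1.6 × 28, A = 44.8 cm², x = 0.8 cm, Ī = 9.5573 cm⁴.
Top flange (beyond web): 5.9 × 2.4, A = 14.16 cm², x = 4.55 cm, Ī = 41.076 cm⁴.
Bottom flange (beyond web): 5.9 × 2.4, A = 14.16 cm², x = 4.55 cm, Ī = 41.076 cm⁴.
Centroid: x̄ = ΣA·x / ΣA = 2.2524 cm.
Transfer each piece to the vertical centroidal axis using Ī + A·d² with d = x − 2.2524:
  web: d = -1.4524 cm → contributes +104.06 cm⁴
  top flange (beyond web): d = 2.2976 cm → contributes +115.83 cm⁴
  bottom flange (beyond web): d = 2.2976 cm → contributes +115.83 cm⁴
Total I = 335.71 cm⁴.

I_y ≈ 336 cm⁴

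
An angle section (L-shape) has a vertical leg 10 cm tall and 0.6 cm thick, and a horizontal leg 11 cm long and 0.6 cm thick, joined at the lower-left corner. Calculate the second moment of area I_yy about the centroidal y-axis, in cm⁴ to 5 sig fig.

Decompose the section into non-overlapping parts with the origin at the bottom-left of its bounding rectangle.
Vertical leg: 0.6 × 10, A = 6 cm², x = 0.3 cm, Ī = 0.18 cm⁴.
Horizontal leg (remainder): 10.4 × 0.6, A = 6.24 cm², x = 5.8 cm, Ī = 56.2432 cm⁴.
Centroid: x̄ = ΣA·x / ΣA = 3.103922 cm.
Transfer each piece to the centroidal y-axis using Ī + A·d² with d = x − 3.103922:
  vertical leg: d = -2.803922 cm → contributes +47.35186 cm⁴
  horizontal leg (remainder): d = 2.696078 cm → contributes +101.6008 cm⁴
Total I = 148.9526 cm⁴.

I_yy ≈ 148.95 cm⁴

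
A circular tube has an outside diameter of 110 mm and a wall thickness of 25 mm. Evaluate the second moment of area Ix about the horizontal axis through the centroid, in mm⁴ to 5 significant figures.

Decompose the section into non-overlapping parts with the origin at the bottom-left of its bounding rectangle.
Outer circle: ⌀110, A = 9503.318 mm², y = 55 mm, Ī = 7 186 884 mm⁴.
Bore (subtracted): ⌀60, A = 2827.433 mm², y = 55 mm, Ī = 636172.5 mm⁴.
By symmetry the centroid is at mid-height, ȳ = 55 mm.
All pieces are centred on the horizontal axis through the centroid, so I = ΣĪ (holes subtracted) = 6 550 712 mm⁴.

Ix ≈ 6.5507 × 10⁶ mm⁴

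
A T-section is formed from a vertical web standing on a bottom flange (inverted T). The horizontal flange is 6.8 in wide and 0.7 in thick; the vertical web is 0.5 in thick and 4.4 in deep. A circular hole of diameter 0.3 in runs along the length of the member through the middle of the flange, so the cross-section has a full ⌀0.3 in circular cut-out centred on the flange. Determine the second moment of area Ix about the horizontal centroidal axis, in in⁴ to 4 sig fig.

Split into non-overlapping primitives; take the origin at the lower-left of the bounding box.
Flange: 6.8 × 0.7, A = 4.76 in², y = 0.35 in, Ī = 0.194367 in⁴.
Web: 0.5 × 4.4, A = 2.2 in², y = 2.9 in, Ī = 3.54933 in⁴.
Hole (subtracted): ⌀0.3, A = 0.0706858 in², y = 0.35 in, Ī = 0.000397608 in⁴.
Centroid: ȳ = ΣA·y / ΣA = 1.1643 in.
Transfer each piece to the horizontal centroidal axis using Ī + A·d² with d = y − 1.1643:
  flange: d = -0.814305 in → contributes +3.35068 in⁴
  web: d = 1.7357 in → contributes +10.1771 in⁴
  hole: d = -0.814305 in → contributes −0.0472688 in⁴
Total I = 13.4806 in⁴.

Ix ≈ 13.48 in⁴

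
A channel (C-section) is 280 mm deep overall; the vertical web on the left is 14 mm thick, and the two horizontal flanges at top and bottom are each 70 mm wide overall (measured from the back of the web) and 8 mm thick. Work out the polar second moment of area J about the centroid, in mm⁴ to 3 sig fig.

Decompose the section into non-overlapping parts with the origin at the bottom-left of its bounding rectangle.
Web: 14 × 280, A = 3 920 mm², y = 140 mm, Ī = 25 610 667 mm⁴.
Top flange (beyond web): 56 × 8, A = 448 mm², y = 276 mm, Ī = 2389.3 mm⁴.
Bottom flange (beyond web): 56 × 8, A = 448 mm², y = 4 mm, Ī = 2389.3 mm⁴.
By symmetry the centroid is at mid-height, ȳ = 140 mm.
Transfer each piece to the centroidal x-axis using Ī + A·d² with d = y − 140:
  web: d = 0 mm → contributes +25 610 667 mm⁴
  top flange (beyond web): d = 136 mm → contributes +8 288 597 mm⁴
  bottom flange (beyond web): d = -136 mm → contributes +8 288 597 mm⁴
Total I = 42 187 861 mm⁴.
For the y-axis: x̄ = 13.512 mm.
Repeating about the centroidal y-axis gives I_y = 1 191 577 mm⁴.
Polar second moment: J = I_x + I_y = 43 379 438 mm⁴.

J ≈ 4.34 × 10⁷ mm⁴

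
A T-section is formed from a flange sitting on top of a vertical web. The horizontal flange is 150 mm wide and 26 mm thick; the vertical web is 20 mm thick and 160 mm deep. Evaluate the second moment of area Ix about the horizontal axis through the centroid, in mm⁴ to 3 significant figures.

Treat the section as a set of non-overlapping primitives; coordinates are from the bounding-box lower-left.
Flange: 150 × 26, A = 3 900 mm², y = 173 mm, Ī = 219 700 mm⁴.
Web: 20 × 160, A = 3 200 mm², y = 80 mm, Ī = 6 826 667 mm⁴.
Centroid: ȳ = ΣA·y / ΣA = 131.08 mm.
Transfer each piece to the horizontal axis through the centroid using Ī + A·d² with d = y − 131.08:
  flange: d = 41.915 mm → contributes +7 071 643 mm⁴
  web: d = -51.085 mm → contributes +15 177 473 mm⁴
Total I = 22 249 116 mm⁴.

Ix ≈ 2.22 × 10⁷ mm⁴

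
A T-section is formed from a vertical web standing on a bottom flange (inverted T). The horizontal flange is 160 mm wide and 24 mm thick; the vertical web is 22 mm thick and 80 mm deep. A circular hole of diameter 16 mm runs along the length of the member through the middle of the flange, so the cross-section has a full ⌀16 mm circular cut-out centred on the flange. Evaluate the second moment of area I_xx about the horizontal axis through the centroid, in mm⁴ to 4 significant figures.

Break the section into simple shapes (no overlaps), measuring from the bottom-left corner of the bounding box.
Flange: 160 × 24, A = 3 840 mm², y = 12 mm, Ī = 184 320 mm⁴.
Web: 22 × 80, A = 1 760 mm², y = 64 mm, Ī = 938 667 mm⁴.
Hole (subtracted): ⌀16, A = 201.062 mm², y = 12 mm, Ī = 3216.99 mm⁴.
Centroid: ȳ = ΣA·y / ΣA = 28.9515 mm.
Transfer each piece to the horizontal axis through the centroid using Ī + A·d² with d = y − 28.9515:
  flange: d = -16.9515 mm → contributes +1 287 754 mm⁴
  web: d = 35.0485 mm → contributes +3 100 648 mm⁴
  hole: d = -16.9515 mm → contributes −60992.7 mm⁴
Total I = 4 327 410 mm⁴.

I_xx ≈ 4.327 × 10⁶ mm⁴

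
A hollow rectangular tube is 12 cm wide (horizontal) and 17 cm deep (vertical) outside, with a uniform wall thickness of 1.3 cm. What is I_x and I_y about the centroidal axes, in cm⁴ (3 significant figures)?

I_x ≈ 2570 cm⁴, I_y ≈ 1450 cm⁴

Decompose the section into non-overlapping parts with the origin at the bottom-left of its bounding rectangle.
Outer rectangle: 12 × 17, A = 204 cm², y = 8.5 cm, Ī = 4 913 cm⁴.
Inner void (subtracted): 9.4 × 14.4, A = 135.36 cm², y = 8.5 cm, Ī = 2 339 cm⁴.
By symmetry the centroid is at mid-height, ȳ = 8.5 cm.
All pieces are centred on the centroidal x-axis, so I = ΣĪ (holes subtracted) = 2 574 cm⁴.
Repeating about the centroidal y-axis gives I_y = 1451.3 cm⁴.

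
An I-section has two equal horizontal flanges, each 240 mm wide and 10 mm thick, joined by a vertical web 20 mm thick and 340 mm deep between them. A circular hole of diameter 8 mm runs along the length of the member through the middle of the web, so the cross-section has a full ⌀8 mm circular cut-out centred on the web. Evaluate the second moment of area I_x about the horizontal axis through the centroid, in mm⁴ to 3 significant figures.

I_x ≈ 2.13 × 10⁸ mm⁴

Treat the section as a set of non-overlapping primitives; coordinates are from the bounding-box lower-left.
Bottom flange: 240 × 10, A = 2 400 mm², y = 5 mm, Ī = 20 000 mm⁴.
Web: 20 × 340, A = 6 800 mm², y = 180 mm, Ī = 65 506 667 mm⁴.
Top flange: 240 × 10, A = 2 400 mm², y = 355 mm, Ī = 20 000 mm⁴.
Hole (subtracted): ⌀8, A = 50.265 mm², y = 180 mm, Ī = 201.06 mm⁴.
By symmetry the centroid is at mid-height, ȳ = 180 mm.
Transfer each piece to the horizontal axis through the centroid using Ī + A·d² with d = y − 180:
  bottom flange: d = -175 mm → contributes +73 520 000 mm⁴
  web: d = 0 mm → contributes +65 506 667 mm⁴
  top flange: d = 175 mm → contributes +73 520 000 mm⁴
  hole: d = 0 mm → contributes −201.06 mm⁴
Total I = 212 546 466 mm⁴.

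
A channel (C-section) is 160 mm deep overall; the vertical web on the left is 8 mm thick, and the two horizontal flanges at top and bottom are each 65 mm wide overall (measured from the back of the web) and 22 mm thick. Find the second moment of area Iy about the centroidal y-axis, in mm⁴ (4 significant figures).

Break the section into simple shapes (no overlaps), measuring from the bottom-left corner of the bounding box.
Web: 8 × 160, A = 1 280 mm², x = 4 mm, Ī = 6826.67 mm⁴.
Top flange (beyond web): 57 × 22, A = 1 254 mm², x = 36.5 mm, Ī = 339 521 mm⁴.
Bottom flange (beyond web): 57 × 22, A = 1 254 mm², x = 36.5 mm, Ī = 339 521 mm⁴.
Centroid: x̄ = ΣA·x / ΣA = 25.518 mm.
Transfer each piece to the centroidal y-axis using Ī + A·d² with d = x − 25.518:
  web: d = -21.518 mm → contributes +599 495 mm⁴
  top flange (beyond web): d = 10.982 mm → contributes +490 760 mm⁴
  bottom flange (beyond web): d = 10.982 mm → contributes +490 760 mm⁴
Total I = 1 581 014 mm⁴.

Iy ≈ 1.581 × 10⁶ mm⁴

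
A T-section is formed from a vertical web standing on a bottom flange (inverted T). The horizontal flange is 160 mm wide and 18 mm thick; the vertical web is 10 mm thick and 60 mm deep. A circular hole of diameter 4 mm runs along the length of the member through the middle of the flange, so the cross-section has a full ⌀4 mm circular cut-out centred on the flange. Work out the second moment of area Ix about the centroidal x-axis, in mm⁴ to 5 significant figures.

Ix ≈ 1.0124 × 10⁶ mm⁴

Treat the section as a set of non-overlapping primitives; coordinates are from the bounding-box lower-left.
Flange: 160 × 18, A = 2 880 mm², y = 9 mm, Ī = 77 760 mm⁴.
Web: 10 × 60, A = 600 mm², y = 48 mm, Ī = 180 000 mm⁴.
Hole (subtracted): ⌀4, A = 12.56637 mm², y = 9 mm, Ī = 12.56637 mm⁴.
Centroid: ȳ = ΣA·y / ΣA = 15.74851 mm.
Transfer each piece to the centroidal x-axis using Ī + A·d² with d = y − 15.74851:
  flange: d = -6.748507 mm → contributes +208 922 mm⁴
  web: d = 32.25149 mm → contributes +804095.3 mm⁴
  hole: d = -6.748507 mm → contributes −584.8684 mm⁴
Total I = 1 012 432 mm⁴.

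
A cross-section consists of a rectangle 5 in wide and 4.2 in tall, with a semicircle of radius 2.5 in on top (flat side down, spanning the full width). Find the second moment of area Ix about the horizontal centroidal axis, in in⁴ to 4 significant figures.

Ix ≈ 102.0 in⁴

Break the section into simple shapes (no overlaps), measuring from the bottom-left corner of the bounding box.
Rectangular body: 5 × 4.2, A = 21 in², y = 2.1 in, Ī = 30.87 in⁴.
Semicircular cap: semicircle r = 2.5, A = 9.81748 in², y = 5.26103 in, Ī = 4.28738 in⁴.
Centroid: ȳ = ΣA·y / ΣA = 3.10701 in.
Transfer each piece to the horizontal centroidal axis using Ī + A·d² with d = y − 3.10701:
  rectangular body: d = -1.00701 in → contributes +52.1653 in⁴
  semicircular cap: d = 2.15403 in → contributes +49.8388 in⁴
Total I = 102.004 in⁴.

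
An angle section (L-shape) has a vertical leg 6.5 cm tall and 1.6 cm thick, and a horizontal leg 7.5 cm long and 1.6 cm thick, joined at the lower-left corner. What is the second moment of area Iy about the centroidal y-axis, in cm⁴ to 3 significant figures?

Iy ≈ 99.2 cm⁴

Decompose the section into non-overlapping parts with the origin at the bottom-left of its bounding rectangle.
Vertical leg: 1.6 × 6.5, A = 10.4 cm², x = 0.8 cm, Ī = 2.2187 cm⁴.
Horizontal leg (remainder): 5.9 × 1.6, A = 9.44 cm², x = 4.55 cm, Ī = 27.384 cm⁴.
Centroid: x̄ = ΣA·x / ΣA = 2.5843 cm.
Transfer each piece to the centroidal y-axis using Ī + A·d² with d = x − 2.5843:
  vertical leg: d = -1.7843 cm → contributes +35.328 cm⁴
  horizontal leg (remainder): d = 1.9657 cm → contributes +63.861 cm⁴
Total I = 99.189 cm⁴.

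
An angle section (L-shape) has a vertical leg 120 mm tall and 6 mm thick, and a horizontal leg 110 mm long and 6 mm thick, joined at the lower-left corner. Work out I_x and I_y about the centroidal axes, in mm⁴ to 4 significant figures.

Decompose the section into non-overlapping parts with the origin at the bottom-left of its bounding rectangle.
Vertical leg: 6 × 120, A = 720 mm², y = 60 mm, Ī = 864 000 mm⁴.
Horizontal leg (remainder): 104 × 6, A = 624 mm², y = 3 mm, Ī = 1 872 mm⁴.
Centroid: ȳ = ΣA·y / ΣA = 33.5357 mm.
Transfer each piece to the centroidal x-axis using Ī + A·d² with d = y − 33.5357:
  vertical leg: d = 26.4643 mm → contributes +1 368 258 mm⁴
  horizontal leg (remainder): d = -30.5357 mm → contributes +583 708 mm⁴
Total I = 1 951 966 mm⁴.
For the y-axis: x̄ = 28.5357 mm.
Repeating about the centroidal y-axis gives I_y = 1 575 806 mm⁴.

I_x ≈ 1.952 × 10⁶ mm⁴, I_y ≈ 1.576 × 10⁶ mm⁴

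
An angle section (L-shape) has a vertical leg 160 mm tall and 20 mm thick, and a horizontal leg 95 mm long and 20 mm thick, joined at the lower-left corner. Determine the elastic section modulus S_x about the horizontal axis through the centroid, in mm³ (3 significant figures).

Decompose the section into non-overlapping parts with the origin at the bottom-left of its bounding rectangle.
Vertical leg: 20 × 160, A = 3 200 mm², y = 80 mm, Ī = 6 826 667 mm⁴.
Horizontal leg (remainder): 75 × 20, A = 1 500 mm², y = 10 mm, Ī = 50 000 mm⁴.
Centroid: ȳ = ΣA·y / ΣA = 57.66 mm.
Transfer each piece to the horizontal axis through the centroid using Ī + A·d² with d = y − 57.66:
  vertical leg: d = 22.34 mm → contributes +8 423 769 mm⁴
  horizontal leg (remainder): d = -47.66 mm → contributes +3 457 153 mm⁴
Total I = 11 880 922 mm⁴.
Extreme fibre distance c = 102.34 mm; S = I/c = 116 092 mm³.

S_x ≈ 1.16 × 10⁵ mm³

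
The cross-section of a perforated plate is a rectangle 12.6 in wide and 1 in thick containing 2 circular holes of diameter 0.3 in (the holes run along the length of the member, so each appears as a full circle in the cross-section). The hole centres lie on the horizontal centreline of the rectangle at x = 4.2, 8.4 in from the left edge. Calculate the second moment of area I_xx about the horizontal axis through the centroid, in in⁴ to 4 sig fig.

Break the section into simple shapes (no overlaps), measuring from the bottom-left corner of the bounding box.
Plate: 12.6 × 1, A = 12.6 in², y = 0.5 in, Ī = 1.05 in⁴.
Hole 1 (subtracted): ⌀0.3, A = 0.0706858 in², y = 0.5 in, Ī = 0.000397608 in⁴.
Hole 2 (subtracted): ⌀0.3, A = 0.0706858 in², y = 0.5 in, Ī = 0.000397608 in⁴.
By symmetry the centroid is at mid-height, ȳ = 0.5 in.
All pieces are centred on the horizontal axis through the centroid, so I = ΣĪ (holes subtracted) = 1.0492 in⁴.

I_xx ≈ 1.049 in⁴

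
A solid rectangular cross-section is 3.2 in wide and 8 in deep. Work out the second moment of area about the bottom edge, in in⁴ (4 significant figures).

The section: 3.2 × 8, A = 25.6 in², y = 4 in, Ī = 136.533 in⁴.
Transfer it to a horizontal axis along the bottom face using Ī + A·d² with d = y − 0:
  the section: d = 4 in → contributes +546.133 in⁴
Total I = 546.133 in⁴.

I_base ≈ 546.1 in⁴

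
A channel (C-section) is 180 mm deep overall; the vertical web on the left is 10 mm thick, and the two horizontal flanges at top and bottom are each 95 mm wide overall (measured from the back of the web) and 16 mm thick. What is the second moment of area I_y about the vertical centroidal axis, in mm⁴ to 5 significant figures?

Break the section into simple shapes (no overlaps), measuring from the bottom-left corner of the bounding box.
Web: 10 × 180, A = 1 800 mm², x = 5 mm, Ī = 15 000 mm⁴.
Top flange (beyond web): 85 × 16, A = 1 360 mm², x = 52.5 mm, Ī = 818833.3 mm⁴.
Bottom flange (beyond web): 85 × 16, A = 1 360 mm², x = 52.5 mm, Ī = 818833.3 mm⁴.
Centroid: x̄ = ΣA·x / ΣA = 33.58407 mm.
Transfer each piece to the vertical centroidal axis using Ī + A·d² with d = x − 33.58407:
  web: d = -28.58407 mm → contributes +1 485 688 mm⁴
  top flange (beyond web): d = 18.91593 mm → contributes +1 305 458 mm⁴
  bottom flange (beyond web): d = 18.91593 mm → contributes +1 305 458 mm⁴
Total I = 4 096 605 mm⁴.

I_y ≈ 4.0966 × 10⁶ mm⁴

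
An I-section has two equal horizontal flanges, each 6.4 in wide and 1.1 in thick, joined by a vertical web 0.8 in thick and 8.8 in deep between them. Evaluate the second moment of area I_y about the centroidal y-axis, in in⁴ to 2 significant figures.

Split into non-overlapping primitives; take the origin at the lower-left of the bounding box.
Bottom flange: 6.4 × 1.1, A = 7.04 in², x = 3.2 in, Ī = 24.03 in⁴.
Web: 0.8 × 8.8, A = 7.04 in², x = 3.2 in, Ī = 0.3755 in⁴.
Top flange: 6.4 × 1.1, A = 7.04 in², x = 3.2 in, Ī = 24.03 in⁴.
By symmetry the centroid is at mid-width, x̄ = 3.2 in.
All pieces are centred on the centroidal y-axis, so I = ΣĪ = 48.44 in⁴.

I_y ≈ 48 in⁴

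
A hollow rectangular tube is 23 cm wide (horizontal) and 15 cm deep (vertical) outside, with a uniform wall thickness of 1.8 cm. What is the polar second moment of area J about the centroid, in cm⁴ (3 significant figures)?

J ≈ 1.23 × 10⁴ cm⁴

Decompose the section into non-overlapping parts with the origin at the bottom-left of its bounding rectangle.
Outer rectangle: 23 × 15, A = 345 cm², y = 7.5 cm, Ī = 6468.8 cm⁴.
Inner void (subtracted): 19.4 × 11.4, A = 221.16 cm², y = 7.5 cm, Ī = 2395.2 cm⁴.
By symmetry the centroid is at mid-height, ȳ = 7.5 cm.
All pieces are centred on the centroidal x-axis, so I = ΣĪ (holes subtracted) = 4073.6 cm⁴.
Repeating about the centroidal y-axis gives I_y = 8272.4 cm⁴.
Polar second moment: J = I_x + I_y = 12 346 cm⁴.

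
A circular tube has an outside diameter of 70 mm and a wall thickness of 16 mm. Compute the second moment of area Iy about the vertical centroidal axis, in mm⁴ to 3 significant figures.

Iy ≈ 1.08 × 10⁶ mm⁴

Split into non-overlapping primitives; take the origin at the lower-left of the bounding box.
Outer circle: ⌀70, A = 3848.5 mm², x = 35 mm, Ī = 1 178 588 mm⁴.
Bore (subtracted): ⌀38, A = 1134.1 mm², x = 35 mm, Ī = 102 354 mm⁴.
By symmetry the centroid is at mid-width, x̄ = 35 mm.
All pieces are centred on the vertical centroidal axis, so I = ΣĪ (holes subtracted) = 1 076 234 mm⁴.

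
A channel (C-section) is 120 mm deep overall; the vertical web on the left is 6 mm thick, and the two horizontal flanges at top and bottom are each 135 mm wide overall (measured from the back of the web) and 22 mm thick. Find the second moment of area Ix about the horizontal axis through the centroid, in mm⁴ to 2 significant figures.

Ix ≈ 1.5 × 10⁷ mm⁴

Decompose the section into non-overlapping parts with the origin at the bottom-left of its bounding rectangle.
Web: 6 × 120, A = 720 mm², y = 60 mm, Ī = 864 000 mm⁴.
Top flange (beyond web): 129 × 22, A = 2 838 mm², y = 109 mm, Ī = 114 466 mm⁴.
Bottom flange (beyond web): 129 × 22, A = 2 838 mm², y = 11 mm, Ī = 114 466 mm⁴.
By symmetry the centroid is at mid-height, ȳ = 60 mm.
Transfer each piece to the horizontal axis through the centroid using Ī + A·d² with d = y − 60:
  web: d = 0 mm → contributes +864 000 mm⁴
  top flange (beyond web): d = 49 mm → contributes +6 928 504 mm⁴
  bottom flange (beyond web): d = -49 mm → contributes +6 928 504 mm⁴
Total I = 14 721 008 mm⁴.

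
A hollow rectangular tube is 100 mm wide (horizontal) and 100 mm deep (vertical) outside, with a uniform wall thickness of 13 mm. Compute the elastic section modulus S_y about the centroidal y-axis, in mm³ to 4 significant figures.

S_y ≈ 1.167 × 10⁵ mm³

Treat the section as a set of non-overlapping primitives; coordinates are from the bounding-box lower-left.
Outer rectangle: 100 × 100, A = 10 000 mm², x = 50 mm, Ī = 8 333 333 mm⁴.
Inner void (subtracted): 74 × 74, A = 5 476 mm², x = 50 mm, Ī = 2 498 881 mm⁴.
By symmetry the centroid is at mid-width, x̄ = 50 mm.
All pieces are centred on the centroidal y-axis, so I = ΣĪ (holes subtracted) = 5 834 452 mm⁴.
Extreme fibre distance c = 50 mm; S = I/c = 116 689 mm³.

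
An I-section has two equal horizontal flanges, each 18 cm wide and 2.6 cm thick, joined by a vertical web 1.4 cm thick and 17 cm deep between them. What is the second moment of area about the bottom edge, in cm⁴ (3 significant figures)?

Decompose the section into non-overlapping parts with the origin at the bottom-left of its bounding rectangle.
Bottom flange: 18 × 2.6, A = 46.8 cm², y = 1.3 cm, Ī = 26.364 cm⁴.
Web: 1.4 × 17, A = 23.8 cm², y = 11.1 cm, Ī = 573.18 cm⁴.
Top flange: 18 × 2.6, A = 46.8 cm², y = 20.9 cm, Ī = 26.364 cm⁴.
Transfer each piece to a horizontal axis along the bottom face using Ī + A·d² with d = y − 0:
  bottom flange: d = 1.3 cm → contributes +105.46 cm⁴
  web: d = 11.1 cm → contributes +3505.6 cm⁴
  top flange: d = 20.9 cm → contributes +20 469 cm⁴
Total I = 24 080 cm⁴.

I_base ≈ 2.41 × 10⁴ cm⁴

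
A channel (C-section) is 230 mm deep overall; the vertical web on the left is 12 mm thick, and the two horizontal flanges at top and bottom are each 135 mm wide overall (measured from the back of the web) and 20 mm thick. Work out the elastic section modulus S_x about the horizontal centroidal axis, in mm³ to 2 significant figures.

S_x ≈ 5.8 × 10⁵ mm³

Treat the section as a set of non-overlapping primitives; coordinates are from the bounding-box lower-left.
Web: 12 × 230, A = 2 760 mm², y = 115 mm, Ī = 12 167 000 mm⁴.
Top flange (beyond web): 123 × 20, A = 2 460 mm², y = 220 mm, Ī = 82 000 mm⁴.
Bottom flange (beyond web): 123 × 20, A = 2 460 mm², y = 10 mm, Ī = 82 000 mm⁴.
By symmetry the centroid is at mid-height, ȳ = 115 mm.
Transfer each piece to the horizontal centroidal axis using Ī + A·d² with d = y − 115:
  web: d = 0 mm → contributes +12 167 000 mm⁴
  top flange (beyond web): d = 105 mm → contributes +27 203 500 mm⁴
  bottom flange (beyond web): d = -105 mm → contributes +27 203 500 mm⁴
Total I = 66 574 000 mm⁴.
Extreme fibre distance c = 115 mm; S = I/c = 578 904 mm³.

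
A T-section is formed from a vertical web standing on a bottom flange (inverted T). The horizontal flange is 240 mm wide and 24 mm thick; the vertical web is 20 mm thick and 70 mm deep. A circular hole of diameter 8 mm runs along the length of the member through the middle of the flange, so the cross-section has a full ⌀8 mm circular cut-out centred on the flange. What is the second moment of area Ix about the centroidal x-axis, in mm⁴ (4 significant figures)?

Treat the section as a set of non-overlapping primitives; coordinates are from the bounding-box lower-left.
Flange: 240 × 24, A = 5 760 mm², y = 12 mm, Ī = 276 480 mm⁴.
Web: 20 × 70, A = 1 400 mm², y = 59 mm, Ī = 571 667 mm⁴.
Hole (subtracted): ⌀8, A = 50.2655 mm², y = 12 mm, Ī = 201.062 mm⁴.
Centroid: ȳ = ΣA·y / ΣA = 21.2549 mm.
Transfer each piece to the centroidal x-axis using Ī + A·d² with d = y − 21.2549:
  flange: d = -9.25492 mm → contributes +769 844 mm⁴
  web: d = 37.7451 mm → contributes +2 566 235 mm⁴
  hole: d = -9.25492 mm → contributes −4506.48 mm⁴
Total I = 3 331 572 mm⁴.

Ix ≈ 3.332 × 10⁶ mm⁴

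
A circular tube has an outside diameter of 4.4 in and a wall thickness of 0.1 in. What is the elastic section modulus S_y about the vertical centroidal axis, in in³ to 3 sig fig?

Split into non-overlapping primitives; take the origin at the lower-left of the bounding box.
Outer circle: ⌀4.4, A = 15.205 in², x = 2.2 in, Ī = 18.398 in⁴.
Bore (subtracted): ⌀4.2, A = 13.854 in², x = 2.2 in, Ī = 15.275 in⁴.
By symmetry the centroid is at mid-width, x̄ = 2.2 in.
All pieces are centred on the vertical centroidal axis, so I = ΣĪ (holes subtracted) = 3.1239 in⁴.
Extreme fibre distance c = 2.2 in; S = I/c = 1.42 in³.

S_y ≈ 1.42 in³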